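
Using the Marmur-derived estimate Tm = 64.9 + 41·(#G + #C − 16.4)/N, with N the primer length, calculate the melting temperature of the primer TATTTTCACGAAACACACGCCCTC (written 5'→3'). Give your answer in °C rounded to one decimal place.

55.7°C

Base counts: A=7, T=6, G=2, C=9; G+C = 11, N = 24.
Tm = 64.9 + 41·(11 − 16.4)/24 = 64.9 + -221.40/24 = 55.7°C.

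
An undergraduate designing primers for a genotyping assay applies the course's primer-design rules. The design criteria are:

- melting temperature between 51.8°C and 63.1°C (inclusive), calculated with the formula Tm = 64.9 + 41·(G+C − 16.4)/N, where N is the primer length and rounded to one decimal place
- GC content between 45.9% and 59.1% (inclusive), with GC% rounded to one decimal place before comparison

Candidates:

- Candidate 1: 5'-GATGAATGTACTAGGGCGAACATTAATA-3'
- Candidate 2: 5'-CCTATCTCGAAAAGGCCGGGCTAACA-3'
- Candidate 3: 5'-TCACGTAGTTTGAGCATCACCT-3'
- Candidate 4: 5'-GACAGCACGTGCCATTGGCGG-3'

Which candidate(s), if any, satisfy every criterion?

Candidate 1 (28 nt, A=11 T=7 G=7 C=3): Tm = 64.9 + 41·(10 − 16.4)/28 = 55.5°C ✓; GC 10/28 = 35.7%, outside 45.9–59.1% ✗ — fails.
Candidate 2 (26 nt, A=8 T=4 G=6 C=8): Tm = 64.9 + 41·(14 − 16.4)/26 = 61.1°C ✓; GC 14/26 = 53.8% ✓ — passes.
Candidate 3 (22 nt, A=5 T=7 G=4 C=6): Tm = 64.9 + 41·(10 − 16.4)/22 = 53.0°C ✓; GC 10/22 = 45.5%, outside 45.9–59.1% ✗ — fails.
Candidate 4 (21 nt, A=4 T=3 G=8 C=6): Tm = 64.9 + 41·(14 − 16.4)/21 = 60.2°C ✓; GC 14/21 = 66.7%, outside 45.9–59.1% ✗ — fails.

Candidate 2 only.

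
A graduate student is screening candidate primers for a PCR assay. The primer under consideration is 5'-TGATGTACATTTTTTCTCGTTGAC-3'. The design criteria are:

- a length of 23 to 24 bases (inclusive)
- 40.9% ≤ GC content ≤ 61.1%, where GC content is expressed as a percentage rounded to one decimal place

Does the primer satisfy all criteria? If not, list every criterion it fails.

Fails: GC content.

Base counts: A=4, T=12, G=4, C=4 (length 24).
length: length 24 ✓
GC content: GC 8/24 = 33.3%, outside 40.9–61.1% ✗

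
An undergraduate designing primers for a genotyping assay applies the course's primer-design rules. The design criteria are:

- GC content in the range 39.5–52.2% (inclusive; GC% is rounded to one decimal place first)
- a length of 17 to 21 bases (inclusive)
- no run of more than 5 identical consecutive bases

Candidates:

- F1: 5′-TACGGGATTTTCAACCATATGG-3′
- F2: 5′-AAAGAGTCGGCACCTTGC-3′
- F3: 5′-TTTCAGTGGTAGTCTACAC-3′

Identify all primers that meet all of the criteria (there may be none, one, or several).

F1 (22 nt, A=6 T=7 G=5 C=4): GC 9/22 = 40.9% ✓; length 22, outside 17–21 ✗; longest run = 4 ✓ — fails.
F2 (18 nt, A=5 T=3 G=5 C=5): GC 10/18 = 55.6%, outside 39.5–52.2% ✗; length 18 ✓; longest run = 3 ✓ — fails.
F3 (19 nt, A=4 T=7 G=4 C=4): GC 8/19 = 42.1% ✓; length 19 ✓; longest run = 3 ✓ — passes.

F3 only.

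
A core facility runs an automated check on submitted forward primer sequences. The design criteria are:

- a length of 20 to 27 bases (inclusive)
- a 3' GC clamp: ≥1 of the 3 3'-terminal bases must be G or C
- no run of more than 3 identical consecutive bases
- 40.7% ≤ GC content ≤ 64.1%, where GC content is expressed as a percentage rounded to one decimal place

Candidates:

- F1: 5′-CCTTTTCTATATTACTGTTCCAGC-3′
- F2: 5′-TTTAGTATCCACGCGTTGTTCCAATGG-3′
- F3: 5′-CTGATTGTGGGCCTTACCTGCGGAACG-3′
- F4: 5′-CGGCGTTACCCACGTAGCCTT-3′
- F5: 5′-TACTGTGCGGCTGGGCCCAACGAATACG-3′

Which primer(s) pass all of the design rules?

F2, F3 and F4.

F1 (24 nt, A=4 T=11 G=2 C=7): length 24 ✓; 3' end AGC has 2 G/C ✓; longest run = 4, exceeds 3 ✗; GC 9/24 = 37.5%, outside 40.7–64.1% ✗ — fails.
F2 (27 nt, A=5 T=10 G=6 C=6): length 27 ✓; 3' end TGG has 2 G/C ✓; longest run = 3 ✓; GC 12/27 = 44.4% ✓ — passes.
F3 (27 nt, A=4 T=7 G=9 C=7): length 27 ✓; 3' end ACG has 2 G/C ✓; longest run = 3 ✓; GC 16/27 = 59.3% ✓ — passes.
F4 (21 nt, A=3 T=5 G=5 C=8): length 21 ✓; 3' end CTT has 1 G/C ✓; longest run = 3 ✓; GC 13/21 = 61.9% ✓ — passes.
F5 (28 nt, A=6 T=5 G=9 C=8): length 28, outside 20–27 ✗; 3' end ACG has 2 G/C ✓; longest run = 3 ✓; GC 17/28 = 60.7% ✓ — fails.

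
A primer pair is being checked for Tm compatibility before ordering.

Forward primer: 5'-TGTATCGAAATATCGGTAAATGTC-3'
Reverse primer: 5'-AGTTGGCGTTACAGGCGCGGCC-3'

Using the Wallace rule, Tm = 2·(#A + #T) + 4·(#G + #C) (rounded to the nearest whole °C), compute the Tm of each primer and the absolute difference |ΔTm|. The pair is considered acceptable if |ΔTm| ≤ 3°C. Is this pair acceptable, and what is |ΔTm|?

Forward: A=8 T=8 G=5 C=3 → Tm = 2·16 + 4·8 = 64°C.
Reverse: A=3 T=4 G=9 C=6 → Tm = 2·7 + 4·15 = 74°C.
|ΔTm| = |64 − 74| = 10°C, > 3°C.

|ΔTm| = 10°C; the pair is not acceptable.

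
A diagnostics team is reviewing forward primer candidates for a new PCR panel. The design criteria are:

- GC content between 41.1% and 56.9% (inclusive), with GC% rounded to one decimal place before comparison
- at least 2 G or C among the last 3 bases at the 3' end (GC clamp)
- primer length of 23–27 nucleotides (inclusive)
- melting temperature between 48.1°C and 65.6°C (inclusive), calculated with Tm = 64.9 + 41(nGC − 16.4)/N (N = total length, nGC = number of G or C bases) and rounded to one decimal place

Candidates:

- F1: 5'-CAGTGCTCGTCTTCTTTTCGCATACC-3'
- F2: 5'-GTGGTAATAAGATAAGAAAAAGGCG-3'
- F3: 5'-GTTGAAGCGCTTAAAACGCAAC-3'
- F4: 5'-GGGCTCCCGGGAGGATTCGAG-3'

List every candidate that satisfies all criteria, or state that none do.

F1 (26 nt, A=3 T=10 G=4 C=9): GC 13/26 = 50.0% ✓; 3' end ACC has 2 G/C ✓; length 26 ✓; Tm = 64.9 + 41·(13 − 16.4)/26 = 59.5°C ✓ — passes.
F2 (25 nt, A=12 T=4 G=8 C=1): GC 9/25 = 36.0%, outside 41.1–56.9% ✗; 3' end GCG has 3 G/C ✓; length 25 ✓; Tm = 64.9 + 41·(9 − 16.4)/25 = 52.8°C ✓ — fails.
F3 (22 nt, A=8 T=4 G=5 C=5): GC 10/22 = 45.5% ✓; 3' end AAC has 1 G/C, need ≥2 ✗; length 22, outside 23–27 ✗; Tm = 64.9 + 41·(10 − 16.4)/22 = 53.0°C ✓ — fails.
F4 (21 nt, A=3 T=3 G=10 C=5): GC 15/21 = 71.4%, outside 41.1–56.9% ✗; 3' end GAG has 2 G/C ✓; length 21, outside 23–27 ✗; Tm = 64.9 + 41·(15 − 16.4)/21 = 62.2°C ✓ — fails.

F1 only.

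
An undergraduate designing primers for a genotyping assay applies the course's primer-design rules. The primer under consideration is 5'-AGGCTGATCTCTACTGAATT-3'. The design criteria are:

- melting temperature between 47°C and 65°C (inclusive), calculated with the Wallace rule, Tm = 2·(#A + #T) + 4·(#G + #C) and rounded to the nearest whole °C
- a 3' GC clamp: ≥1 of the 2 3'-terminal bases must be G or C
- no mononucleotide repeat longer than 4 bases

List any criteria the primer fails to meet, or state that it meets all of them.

Fails: GC clamp.

Base counts: A=5, T=7, G=4, C=4 (length 20).
Tm: Tm = 2·12 + 4·8 = 56°C ✓
GC clamp: 3' end TT has 0 G/C, need ≥1 ✗
homopolymer run: longest run = 2 ✓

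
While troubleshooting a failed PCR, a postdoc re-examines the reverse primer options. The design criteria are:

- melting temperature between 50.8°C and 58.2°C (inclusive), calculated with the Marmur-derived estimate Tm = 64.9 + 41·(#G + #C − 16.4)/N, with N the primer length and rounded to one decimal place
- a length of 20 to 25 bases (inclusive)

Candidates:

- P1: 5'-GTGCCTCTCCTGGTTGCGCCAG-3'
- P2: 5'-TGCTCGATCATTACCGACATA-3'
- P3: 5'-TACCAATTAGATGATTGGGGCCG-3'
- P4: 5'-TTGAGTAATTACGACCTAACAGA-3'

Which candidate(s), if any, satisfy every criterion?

P1 (22 nt, A=1 T=6 G=7 C=8): Tm = 64.9 + 41·(15 − 16.4)/22 = 62.3°C, outside 50.8–58.2°C ✗; length 22 ✓ — fails.
P2 (21 nt, A=6 T=6 G=3 C=6): Tm = 64.9 + 41·(9 − 16.4)/21 = 50.5°C, outside 50.8–58.2°C ✗; length 21 ✓ — fails.
P3 (23 nt, A=6 T=6 G=7 C=4): Tm = 64.9 + 41·(11 − 16.4)/23 = 55.3°C ✓; length 23 ✓ — passes.
P4 (23 nt, A=9 T=6 G=4 C=4): Tm = 64.9 + 41·(8 − 16.4)/23 = 49.9°C, outside 50.8–58.2°C ✗; length 23 ✓ — fails.

P3 only.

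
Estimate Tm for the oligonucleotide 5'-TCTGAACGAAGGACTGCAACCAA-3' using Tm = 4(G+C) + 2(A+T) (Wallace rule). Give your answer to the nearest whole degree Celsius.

Base counts: A=9, T=3, G=5, C=6 (length 23).
Tm = 2·(9+3) + 4·(5+6) = 2·12 + 4·11 = 24 + 44 = 68°C.

68°C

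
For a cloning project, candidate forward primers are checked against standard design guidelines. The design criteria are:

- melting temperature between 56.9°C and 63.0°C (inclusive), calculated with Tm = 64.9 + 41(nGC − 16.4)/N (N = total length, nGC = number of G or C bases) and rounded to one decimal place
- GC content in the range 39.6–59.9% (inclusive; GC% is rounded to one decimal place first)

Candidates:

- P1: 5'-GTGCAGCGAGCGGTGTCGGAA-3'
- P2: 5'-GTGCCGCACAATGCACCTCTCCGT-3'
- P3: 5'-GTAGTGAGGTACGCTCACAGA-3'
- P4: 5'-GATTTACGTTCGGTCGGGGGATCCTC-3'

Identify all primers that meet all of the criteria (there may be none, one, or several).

P1 (21 nt, A=4 T=3 G=10 C=4): Tm = 64.9 + 41·(14 − 16.4)/21 = 60.2°C ✓; GC 14/21 = 66.7%, outside 39.6–59.9% ✗ — fails.
P2 (24 nt, A=4 T=5 G=5 C=10): Tm = 64.9 + 41·(15 − 16.4)/24 = 62.5°C ✓; GC 15/24 = 62.5%, outside 39.6–59.9% ✗ — fails.
P3 (21 nt, A=6 T=4 G=7 C=4): Tm = 64.9 + 41·(11 − 16.4)/21 = 54.4°C, outside 56.9–63.0°C ✗; GC 11/21 = 52.4% ✓ — fails.
P4 (26 nt, A=3 T=8 G=9 C=6): Tm = 64.9 + 41·(15 − 16.4)/26 = 62.7°C ✓; GC 15/26 = 57.7% ✓ — passes.

P4 only.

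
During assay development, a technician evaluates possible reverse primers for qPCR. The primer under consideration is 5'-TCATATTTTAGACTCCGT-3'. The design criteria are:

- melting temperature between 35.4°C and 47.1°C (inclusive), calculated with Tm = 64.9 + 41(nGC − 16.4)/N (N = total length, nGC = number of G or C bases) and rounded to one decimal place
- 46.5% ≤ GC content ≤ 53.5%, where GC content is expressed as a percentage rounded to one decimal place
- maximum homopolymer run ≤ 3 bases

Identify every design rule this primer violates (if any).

Base counts: A=4, T=8, G=2, C=4 (length 18).
Tm: Tm = 64.9 + 41·(6 − 16.4)/18 = 41.2°C ✓
GC content: GC 6/18 = 33.3%, outside 46.5–53.5% ✗
homopolymer run: longest run = 4, exceeds 3 ✗

Fails: GC content, homopolymer run.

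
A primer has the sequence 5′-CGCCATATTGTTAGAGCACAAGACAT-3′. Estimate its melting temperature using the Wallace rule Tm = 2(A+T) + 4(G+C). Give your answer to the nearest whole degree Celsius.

Base counts: A=9, T=6, G=5, C=6 (length 26).
Tm = 2·(9+6) + 4·(5+6) = 2·15 + 4·11 = 30 + 44 = 74°C.

74°C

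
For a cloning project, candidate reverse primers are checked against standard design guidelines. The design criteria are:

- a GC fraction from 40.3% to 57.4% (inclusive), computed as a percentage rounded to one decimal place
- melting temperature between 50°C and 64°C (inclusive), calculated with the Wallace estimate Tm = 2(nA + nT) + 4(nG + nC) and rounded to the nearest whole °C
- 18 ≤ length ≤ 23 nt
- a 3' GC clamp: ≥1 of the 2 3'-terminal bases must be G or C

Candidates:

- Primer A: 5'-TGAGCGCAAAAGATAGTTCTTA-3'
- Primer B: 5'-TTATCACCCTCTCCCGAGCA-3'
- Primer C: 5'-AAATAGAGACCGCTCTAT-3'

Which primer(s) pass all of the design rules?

Primer A (22 nt, A=8 T=6 G=5 C=3): GC 8/22 = 36.4%, outside 40.3–57.4% ✗; Tm = 2·14 + 4·8 = 60°C ✓; length 22 ✓; 3' end TA has 0 G/C, need ≥1 ✗ — fails.
Primer B (20 nt, A=4 T=5 G=2 C=9): GC 11/20 = 55.0% ✓; Tm = 2·9 + 4·11 = 62°C ✓; length 20 ✓; 3' end CA has 1 G/C ✓ — passes.
Primer C (18 nt, A=7 T=4 G=3 C=4): GC 7/18 = 38.9%, outside 40.3–57.4% ✗; Tm = 2·11 + 4·7 = 50°C ✓; length 18 ✓; 3' end AT has 0 G/C, need ≥1 ✗ — fails.

Primer B only.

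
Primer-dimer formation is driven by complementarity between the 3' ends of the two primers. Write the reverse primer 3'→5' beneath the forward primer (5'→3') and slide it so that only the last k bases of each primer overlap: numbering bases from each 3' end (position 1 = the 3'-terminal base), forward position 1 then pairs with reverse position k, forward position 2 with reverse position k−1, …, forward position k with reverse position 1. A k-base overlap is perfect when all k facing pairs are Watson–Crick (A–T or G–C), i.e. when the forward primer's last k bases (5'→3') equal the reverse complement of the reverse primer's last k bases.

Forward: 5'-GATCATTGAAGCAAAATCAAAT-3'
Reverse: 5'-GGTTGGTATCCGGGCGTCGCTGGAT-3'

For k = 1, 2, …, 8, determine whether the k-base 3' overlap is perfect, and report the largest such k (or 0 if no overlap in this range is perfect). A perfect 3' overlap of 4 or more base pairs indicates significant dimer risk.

Longest perfect overlap: 2 complementary base pairs; below the dimer-risk threshold (threshold 4).

Last 8 bases (5'→3') — forward …AATCAAAT, reverse …CGCTGGAT.
Reverse complement of the reverse primer's last 8 bases: ATCCAGCG; its first k bases are the reverse complement of the reverse primer's last k bases, so a perfect k-base overlap needs the forward primer's last k bases to equal them.
Comparing (forward last k vs required): k=1: T vs A ✗; k=2: AT vs AT ✓; k=3: AAT vs ATC ✗; k=4: AAAT vs ATCC ✗; k=5: CAAAT vs ATCCA ✗; k=6: TCAAAT vs ATCCAG ✗; k=7: ATCAAAT vs ATCCAGC ✗; k=8: AATCAAAT vs ATCCAGCG ✗.
Only k = 2 is perfect, so the longest perfect 3' overlap is 2.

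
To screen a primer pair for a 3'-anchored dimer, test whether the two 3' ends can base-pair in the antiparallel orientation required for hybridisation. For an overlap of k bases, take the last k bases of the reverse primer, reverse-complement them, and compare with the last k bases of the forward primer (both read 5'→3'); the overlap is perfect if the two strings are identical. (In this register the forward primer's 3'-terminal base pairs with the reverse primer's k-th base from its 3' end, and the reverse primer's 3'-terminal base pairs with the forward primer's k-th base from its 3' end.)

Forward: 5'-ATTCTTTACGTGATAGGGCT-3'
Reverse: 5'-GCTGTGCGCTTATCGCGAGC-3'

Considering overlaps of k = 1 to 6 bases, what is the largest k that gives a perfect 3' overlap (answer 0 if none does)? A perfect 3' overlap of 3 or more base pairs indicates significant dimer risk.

Longest perfect overlap: 3 complementary base pairs; significant dimer risk (threshold 3).

Last 6 bases (5'→3') — forward …AGGGCT, reverse …GCGAGC.
Reverse complement of the reverse primer's last 6 bases: GCTCGC; its first k bases are the reverse complement of the reverse primer's last k bases, so a perfect k-base overlap needs the forward primer's last k bases to equal them.
Comparing (forward last k vs required): k=1: T vs G ✗; k=2: CT vs GC ✗; k=3: GCT vs GCT ✓; k=4: GGCT vs GCTC ✗; k=5: GGGCT vs GCTCG ✗; k=6: AGGGCT vs GCTCGC ✗.
Only k = 3 is perfect, so the longest perfect 3' overlap is 3.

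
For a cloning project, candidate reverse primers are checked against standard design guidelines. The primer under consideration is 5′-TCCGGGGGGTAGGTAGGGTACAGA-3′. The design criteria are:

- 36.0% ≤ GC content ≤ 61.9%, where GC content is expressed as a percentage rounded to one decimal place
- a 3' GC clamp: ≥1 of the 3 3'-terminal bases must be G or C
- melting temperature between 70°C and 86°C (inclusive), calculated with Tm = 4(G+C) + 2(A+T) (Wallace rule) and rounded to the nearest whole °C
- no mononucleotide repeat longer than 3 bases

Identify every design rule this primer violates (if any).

Fails: GC content, homopolymer run.

Base counts: A=5, T=4, G=12, C=3 (length 24).
GC content: GC 15/24 = 62.5%, outside 36.0–61.9% ✗
GC clamp: 3' end AGA has 1 G/C ✓
Tm: Tm = 2·9 + 4·15 = 78°C ✓
homopolymer run: longest run = 6, exceeds 3 ✗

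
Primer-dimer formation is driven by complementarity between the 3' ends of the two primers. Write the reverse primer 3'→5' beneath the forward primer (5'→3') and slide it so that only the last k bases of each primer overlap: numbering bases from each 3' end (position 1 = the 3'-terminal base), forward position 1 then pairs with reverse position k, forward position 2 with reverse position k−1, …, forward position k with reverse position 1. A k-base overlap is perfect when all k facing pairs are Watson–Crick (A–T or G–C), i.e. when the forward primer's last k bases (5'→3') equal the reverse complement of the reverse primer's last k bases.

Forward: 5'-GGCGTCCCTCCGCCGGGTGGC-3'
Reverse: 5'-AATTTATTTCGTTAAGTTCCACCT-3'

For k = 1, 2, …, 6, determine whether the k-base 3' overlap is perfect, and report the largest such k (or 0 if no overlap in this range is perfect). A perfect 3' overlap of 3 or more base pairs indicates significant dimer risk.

Longest perfect overlap: 0 complementary base pairs; below the dimer-risk threshold (threshold 3).

Last 6 bases (5'→3') — forward …GGTGGC, reverse …CCACCT.
Reverse complement of the reverse primer's last 6 bases: AGGTGG; its first k bases are the reverse complement of the reverse primer's last k bases, so a perfect k-base overlap needs the forward primer's last k bases to equal them.
Comparing (forward last k vs required): k=1: C vs A ✗; k=2: GC vs AG ✗; k=3: GGC vs AGG ✗; k=4: TGGC vs AGGT ✗; k=5: GTGGC vs AGGTG ✗; k=6: GGTGGC vs AGGTGG ✗.
No overlap length from 1 to 6 is perfect, so the longest perfect 3' overlap is 0.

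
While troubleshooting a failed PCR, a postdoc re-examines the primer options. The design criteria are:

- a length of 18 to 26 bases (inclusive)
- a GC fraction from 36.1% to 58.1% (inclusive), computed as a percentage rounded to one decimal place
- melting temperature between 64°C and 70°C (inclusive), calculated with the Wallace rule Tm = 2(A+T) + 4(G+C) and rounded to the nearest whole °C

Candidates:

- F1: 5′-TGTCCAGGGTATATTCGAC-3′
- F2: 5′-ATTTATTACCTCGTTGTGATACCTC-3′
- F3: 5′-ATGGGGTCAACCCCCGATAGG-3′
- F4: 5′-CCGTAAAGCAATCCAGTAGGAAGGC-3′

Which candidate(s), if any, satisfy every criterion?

F1 (19 nt, A=4 T=6 G=5 C=4): length 19 ✓; GC 9/19 = 47.4% ✓; Tm = 2·10 + 4·9 = 56°C, outside 64–70°C ✗ — fails.
F2 (25 nt, A=5 T=11 G=3 C=6): length 25 ✓; GC 9/25 = 36.0%, outside 36.1–58.1% ✗; Tm = 2·16 + 4·9 = 68°C ✓ — fails.
F3 (21 nt, A=5 T=3 G=7 C=6): length 21 ✓; GC 13/21 = 61.9%, outside 36.1–58.1% ✗; Tm = 2·8 + 4·13 = 68°C ✓ — fails.
F4 (25 nt, A=9 T=3 G=7 C=6): length 25 ✓; GC 13/25 = 52.0% ✓; Tm = 2·12 + 4·13 = 76°C, outside 64–70°C ✗ — fails.

None of the candidates satisfy all criteria.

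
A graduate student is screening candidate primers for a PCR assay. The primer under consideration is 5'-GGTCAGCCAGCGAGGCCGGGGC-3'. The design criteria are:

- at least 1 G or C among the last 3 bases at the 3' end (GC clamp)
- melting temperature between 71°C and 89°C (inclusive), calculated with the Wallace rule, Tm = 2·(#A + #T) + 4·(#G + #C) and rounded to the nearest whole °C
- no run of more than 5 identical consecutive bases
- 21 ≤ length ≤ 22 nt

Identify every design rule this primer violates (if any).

Base counts: A=3, T=1, G=11, C=7 (length 22).
GC clamp: 3' end GGC has 3 G/C ✓
Tm: Tm = 2·4 + 4·18 = 80°C ✓
homopolymer run: longest run = 4 ✓
length: length 22 ✓

Meets all criteria.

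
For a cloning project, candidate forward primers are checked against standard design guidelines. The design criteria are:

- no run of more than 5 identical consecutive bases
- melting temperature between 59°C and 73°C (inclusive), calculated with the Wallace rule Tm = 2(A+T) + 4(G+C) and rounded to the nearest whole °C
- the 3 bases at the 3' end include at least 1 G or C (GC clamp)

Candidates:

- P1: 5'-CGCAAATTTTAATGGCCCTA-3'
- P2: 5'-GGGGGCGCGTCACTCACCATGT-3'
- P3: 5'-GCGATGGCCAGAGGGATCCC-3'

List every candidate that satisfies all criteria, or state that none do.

P3 only.

P1 (20 nt, A=6 T=6 G=3 C=5): longest run = 4 ✓; Tm = 2·12 + 4·8 = 56°C, outside 59–73°C ✗; 3' end CTA has 1 G/C ✓ — fails.
P2 (22 nt, A=3 T=4 G=8 C=7): longest run = 5 ✓; Tm = 2·7 + 4·15 = 74°C, outside 59–73°C ✗; 3' end TGT has 1 G/C ✓ — fails.
P3 (20 nt, A=4 T=2 G=8 C=6): longest run = 3 ✓; Tm = 2·6 + 4·14 = 68°C ✓; 3' end CCC has 3 G/C ✓ — passes.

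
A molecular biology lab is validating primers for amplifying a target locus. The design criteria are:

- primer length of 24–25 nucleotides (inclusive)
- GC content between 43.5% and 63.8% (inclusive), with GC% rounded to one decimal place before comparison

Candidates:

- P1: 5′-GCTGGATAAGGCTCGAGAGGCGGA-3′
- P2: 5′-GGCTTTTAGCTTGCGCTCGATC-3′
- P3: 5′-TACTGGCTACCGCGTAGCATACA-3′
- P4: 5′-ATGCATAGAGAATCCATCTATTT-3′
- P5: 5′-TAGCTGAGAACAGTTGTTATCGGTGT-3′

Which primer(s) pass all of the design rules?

P1 only.

P1 (24 nt, A=6 T=3 G=11 C=4): length 24 ✓; GC 15/24 = 62.5% ✓ — passes.
P2 (22 nt, A=2 T=8 G=6 C=6): length 22, outside 24–25 ✗; GC 12/22 = 54.5% ✓ — fails.
P3 (23 nt, A=6 T=5 G=5 C=7): length 23, outside 24–25 ✗; GC 12/23 = 52.2% ✓ — fails.
P4 (23 nt, A=8 T=8 G=3 C=4): length 23, outside 24–25 ✗; GC 7/23 = 30.4%, outside 43.5–63.8% ✗ — fails.
P5 (26 nt, A=6 T=9 G=8 C=3): length 26, outside 24–25 ✗; GC 11/26 = 42.3%, outside 43.5–63.8% ✗ — fails.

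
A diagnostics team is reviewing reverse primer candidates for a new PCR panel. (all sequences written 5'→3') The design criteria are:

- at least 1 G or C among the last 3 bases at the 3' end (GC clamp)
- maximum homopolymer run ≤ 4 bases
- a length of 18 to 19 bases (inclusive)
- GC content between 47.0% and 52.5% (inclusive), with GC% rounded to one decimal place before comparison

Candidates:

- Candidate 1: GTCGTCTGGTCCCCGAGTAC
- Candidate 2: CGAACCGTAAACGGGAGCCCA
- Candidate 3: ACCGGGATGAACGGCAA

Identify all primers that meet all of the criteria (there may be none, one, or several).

Candidate 1 (20 nt, A=2 T=5 G=6 C=7): 3' end TAC has 1 G/C ✓; longest run = 4 ✓; length 20, outside 18–19 ✗; GC 13/20 = 65.0%, outside 47.0–52.5% ✗ — fails.
Candidate 2 (21 nt, A=7 T=1 G=6 C=7): 3' end CCA has 2 G/C ✓; longest run = 3 ✓; length 21, outside 18–19 ✗; GC 13/21 = 61.9%, outside 47.0–52.5% ✗ — fails.
Candidate 3 (17 nt, A=6 T=1 G=6 C=4): 3' end CAA has 1 G/C ✓; longest run = 3 ✓; length 17, outside 18–19 ✗; GC 10/17 = 58.8%, outside 47.0–52.5% ✗ — fails.

None of the candidates satisfy all criteria.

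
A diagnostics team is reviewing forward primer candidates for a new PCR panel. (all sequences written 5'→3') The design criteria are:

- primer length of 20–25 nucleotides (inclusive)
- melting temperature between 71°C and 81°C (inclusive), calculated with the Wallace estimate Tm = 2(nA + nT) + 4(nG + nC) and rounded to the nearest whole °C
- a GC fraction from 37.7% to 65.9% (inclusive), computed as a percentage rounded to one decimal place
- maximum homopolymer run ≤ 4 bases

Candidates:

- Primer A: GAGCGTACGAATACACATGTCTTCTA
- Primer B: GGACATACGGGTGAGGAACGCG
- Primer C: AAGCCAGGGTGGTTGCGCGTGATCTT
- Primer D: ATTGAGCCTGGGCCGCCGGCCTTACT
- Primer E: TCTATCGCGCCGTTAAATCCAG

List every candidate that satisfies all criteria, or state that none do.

Primer B only.

Primer A (26 nt, A=8 T=7 G=5 C=6): length 26, outside 20–25 ✗; Tm = 2·15 + 4·11 = 74°C ✓; GC 11/26 = 42.3% ✓; longest run = 2 ✓ — fails.
Primer B (22 nt, A=6 T=2 G=10 C=4): length 22 ✓; Tm = 2·8 + 4·14 = 72°C ✓; GC 14/22 = 63.6% ✓; longest run = 3 ✓ — passes.
Primer C (26 nt, A=4 T=7 G=10 C=5): length 26, outside 20–25 ✗; Tm = 2·11 + 4·15 = 82°C, outside 71–81°C ✗; GC 15/26 = 57.7% ✓; longest run = 3 ✓ — fails.
Primer D (26 nt, A=3 T=6 G=8 C=9): length 26, outside 20–25 ✗; Tm = 2·9 + 4·17 = 86°C, outside 71–81°C ✗; GC 17/26 = 65.4% ✓; longest run = 3 ✓ — fails.
Primer E (22 nt, A=5 T=6 G=4 C=7): length 22 ✓; Tm = 2·11 + 4·11 = 66°C, outside 71–81°C ✗; GC 11/22 = 50.0% ✓; longest run = 3 ✓ — fails.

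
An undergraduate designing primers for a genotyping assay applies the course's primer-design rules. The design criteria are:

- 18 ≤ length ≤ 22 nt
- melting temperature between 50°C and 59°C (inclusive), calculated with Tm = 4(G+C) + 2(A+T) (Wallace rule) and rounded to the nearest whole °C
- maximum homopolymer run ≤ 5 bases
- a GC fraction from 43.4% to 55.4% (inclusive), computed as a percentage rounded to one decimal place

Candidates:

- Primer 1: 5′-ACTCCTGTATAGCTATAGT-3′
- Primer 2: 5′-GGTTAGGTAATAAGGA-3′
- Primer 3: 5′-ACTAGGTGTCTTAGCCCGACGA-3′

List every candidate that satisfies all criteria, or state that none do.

Primer 1 (19 nt, A=5 T=7 G=3 C=4): length 19 ✓; Tm = 2·12 + 4·7 = 52°C ✓; longest run = 2 ✓; GC 7/19 = 36.8%, outside 43.4–55.4% ✗ — fails.
Primer 2 (16 nt, A=6 T=4 G=6 C=0): length 16, outside 18–22 ✗; Tm = 2·10 + 4·6 = 44°C, outside 50–59°C ✗; longest run = 2 ✓; GC 6/16 = 37.5%, outside 43.4–55.4% ✗ — fails.
Primer 3 (22 nt, A=5 T=5 G=6 C=6): length 22 ✓; Tm = 2·10 + 4·12 = 68°C, outside 50–59°C ✗; longest run = 3 ✓; GC 12/22 = 54.5% ✓ — fails.

None of the candidates satisfy all criteria.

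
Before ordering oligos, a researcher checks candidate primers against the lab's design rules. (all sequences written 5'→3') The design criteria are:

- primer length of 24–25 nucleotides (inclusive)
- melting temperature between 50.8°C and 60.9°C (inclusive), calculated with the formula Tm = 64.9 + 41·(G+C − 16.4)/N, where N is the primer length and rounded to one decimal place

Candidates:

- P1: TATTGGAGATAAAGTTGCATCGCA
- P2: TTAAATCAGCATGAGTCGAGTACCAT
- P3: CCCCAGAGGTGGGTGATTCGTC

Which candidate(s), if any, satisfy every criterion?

P1 (24 nt, A=8 T=7 G=6 C=3): length 24 ✓; Tm = 64.9 + 41·(9 − 16.4)/24 = 52.3°C ✓ — passes.
P2 (26 nt, A=9 T=7 G=5 C=5): length 26, outside 24–25 ✗; Tm = 64.9 + 41·(10 − 16.4)/26 = 54.8°C ✓ — fails.
P3 (22 nt, A=3 T=5 G=8 C=6): length 22, outside 24–25 ✗; Tm = 64.9 + 41·(14 − 16.4)/22 = 60.4°C ✓ — fails.

P1 only.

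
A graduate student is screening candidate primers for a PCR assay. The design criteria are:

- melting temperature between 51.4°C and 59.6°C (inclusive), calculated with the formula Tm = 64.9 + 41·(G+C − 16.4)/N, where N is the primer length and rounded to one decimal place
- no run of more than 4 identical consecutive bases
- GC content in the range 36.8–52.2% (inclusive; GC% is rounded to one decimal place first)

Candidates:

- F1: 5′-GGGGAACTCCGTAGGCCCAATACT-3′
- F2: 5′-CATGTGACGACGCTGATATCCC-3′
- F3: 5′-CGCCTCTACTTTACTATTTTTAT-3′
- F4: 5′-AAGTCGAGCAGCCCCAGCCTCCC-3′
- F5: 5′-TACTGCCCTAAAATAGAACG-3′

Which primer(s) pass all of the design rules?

F1 (24 nt, A=6 T=4 G=7 C=7): Tm = 64.9 + 41·(14 − 16.4)/24 = 60.8°C, outside 51.4–59.6°C ✗; longest run = 4 ✓; GC 14/24 = 58.3%, outside 36.8–52.2% ✗ — fails.
F2 (22 nt, A=5 T=5 G=5 C=7): Tm = 64.9 + 41·(12 − 16.4)/22 = 56.7°C ✓; longest run = 3 ✓; GC 12/22 = 54.5%, outside 36.8–52.2% ✗ — fails.
F3 (23 nt, A=4 T=12 G=1 C=6): Tm = 64.9 + 41·(7 − 16.4)/23 = 48.1°C, outside 51.4–59.6°C ✗; longest run = 5, exceeds 4 ✗; GC 7/23 = 30.4%, outside 36.8–52.2% ✗ — fails.
F4 (23 nt, A=5 T=2 G=5 C=11): Tm = 64.9 + 41·(16 − 16.4)/23 = 64.2°C, outside 51.4–59.6°C ✗; longest run = 4 ✓; GC 16/23 = 69.6%, outside 36.8–52.2% ✗ — fails.
F5 (20 nt, A=8 T=4 G=3 C=5): Tm = 64.9 + 41·(8 − 16.4)/20 = 47.7°C, outside 51.4–59.6°C ✗; longest run = 4 ✓; GC 8/20 = 40.0% ✓ — fails.

None of the candidates satisfy all criteria.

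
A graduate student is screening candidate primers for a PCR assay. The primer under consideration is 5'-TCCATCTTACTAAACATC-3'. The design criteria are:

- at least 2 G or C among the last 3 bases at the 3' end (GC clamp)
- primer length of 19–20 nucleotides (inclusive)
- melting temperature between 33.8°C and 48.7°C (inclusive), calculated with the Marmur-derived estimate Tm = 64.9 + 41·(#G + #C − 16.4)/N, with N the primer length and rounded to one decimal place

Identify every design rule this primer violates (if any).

Base counts: A=6, T=6, G=0, C=6 (length 18).
GC clamp: 3' end ATC has 1 G/C, need ≥2 ✗
length: length 18, outside 19–20 ✗
Tm: Tm = 64.9 + 41·(6 − 16.4)/18 = 41.2°C ✓

Fails: GC clamp, length.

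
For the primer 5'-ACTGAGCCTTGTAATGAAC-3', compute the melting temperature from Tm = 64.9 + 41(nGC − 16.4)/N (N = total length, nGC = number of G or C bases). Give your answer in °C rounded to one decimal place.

Base counts: A=6, T=5, G=4, C=4; G+C = 8, N = 19.
Tm = 64.9 + 41·(8 − 16.4)/19 = 64.9 + -344.40/19 = 46.8°C.

46.8°C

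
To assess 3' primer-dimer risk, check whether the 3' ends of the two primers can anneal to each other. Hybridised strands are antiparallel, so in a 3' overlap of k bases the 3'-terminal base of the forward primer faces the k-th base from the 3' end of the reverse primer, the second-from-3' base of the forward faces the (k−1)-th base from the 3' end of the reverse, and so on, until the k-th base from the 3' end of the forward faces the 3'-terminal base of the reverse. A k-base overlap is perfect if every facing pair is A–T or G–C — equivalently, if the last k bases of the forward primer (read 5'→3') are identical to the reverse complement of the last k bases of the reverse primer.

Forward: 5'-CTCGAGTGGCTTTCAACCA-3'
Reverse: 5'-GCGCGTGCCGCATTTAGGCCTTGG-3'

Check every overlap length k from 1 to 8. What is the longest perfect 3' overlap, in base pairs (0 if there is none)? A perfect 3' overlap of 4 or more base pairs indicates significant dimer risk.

Last 8 bases (5'→3') — forward …TTCAACCA, reverse …GGCCTTGG.
Reverse complement of the reverse primer's last 8 bases: CCAAGGCC; its first k bases are the reverse complement of the reverse primer's last k bases, so a perfect k-base overlap needs the forward primer's last k bases to equal them.
Comparing (forward last k vs required): k=1: A vs C ✗; k=2: CA vs CC ✗; k=3: CCA vs CCA ✓; k=4: ACCA vs CCAA ✗; k=5: AACCA vs CCAAG ✗; k=6: CAACCA vs CCAAGG ✗; k=7: TCAACCA vs CCAAGGC ✗; k=8: TTCAACCA vs CCAAGGCC ✗.
Only k = 3 is perfect, so the longest perfect 3' overlap is 3.

Longest perfect overlap: 3 complementary base pairs; below the dimer-risk threshold (threshold 4).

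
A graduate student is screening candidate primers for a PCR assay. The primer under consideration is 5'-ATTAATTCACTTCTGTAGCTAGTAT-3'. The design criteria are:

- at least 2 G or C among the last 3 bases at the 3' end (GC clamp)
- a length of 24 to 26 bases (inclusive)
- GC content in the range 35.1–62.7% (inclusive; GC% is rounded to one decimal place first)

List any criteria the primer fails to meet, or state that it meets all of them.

Base counts: A=7, T=11, G=3, C=4 (length 25).
GC clamp: 3' end TAT has 0 G/C, need ≥2 ✗
length: length 25 ✓
GC content: GC 7/25 = 28.0%, outside 35.1–62.7% ✗

Fails: GC clamp, GC content.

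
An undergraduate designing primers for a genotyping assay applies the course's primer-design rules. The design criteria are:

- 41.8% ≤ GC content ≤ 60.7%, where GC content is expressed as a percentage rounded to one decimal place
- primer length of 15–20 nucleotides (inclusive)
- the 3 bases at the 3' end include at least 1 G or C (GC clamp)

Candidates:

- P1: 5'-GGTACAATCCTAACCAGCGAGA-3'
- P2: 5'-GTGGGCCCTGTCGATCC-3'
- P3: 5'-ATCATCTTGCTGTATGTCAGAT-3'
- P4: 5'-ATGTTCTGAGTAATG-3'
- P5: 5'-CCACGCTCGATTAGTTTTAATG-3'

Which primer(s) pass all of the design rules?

P1 (22 nt, A=8 T=3 G=5 C=6): GC 11/22 = 50.0% ✓; length 22, outside 15–20 ✗; 3' end AGA has 1 G/C ✓ — fails.
P2 (17 nt, A=1 T=4 G=6 C=6): GC 12/17 = 70.6%, outside 41.8–60.7% ✗; length 17 ✓; 3' end TCC has 2 G/C ✓ — fails.
P3 (22 nt, A=5 T=9 G=4 C=4): GC 8/22 = 36.4%, outside 41.8–60.7% ✗; length 22, outside 15–20 ✗; 3' end GAT has 1 G/C ✓ — fails.
P4 (15 nt, A=4 T=6 G=4 C=1): GC 5/15 = 33.3%, outside 41.8–60.7% ✗; length 15 ✓; 3' end ATG has 1 G/C ✓ — fails.
P5 (22 nt, A=5 T=8 G=4 C=5): GC 9/22 = 40.9%, outside 41.8–60.7% ✗; length 22, outside 15–20 ✗; 3' end ATG has 1 G/C ✓ — fails.

None of the candidates satisfy all criteria.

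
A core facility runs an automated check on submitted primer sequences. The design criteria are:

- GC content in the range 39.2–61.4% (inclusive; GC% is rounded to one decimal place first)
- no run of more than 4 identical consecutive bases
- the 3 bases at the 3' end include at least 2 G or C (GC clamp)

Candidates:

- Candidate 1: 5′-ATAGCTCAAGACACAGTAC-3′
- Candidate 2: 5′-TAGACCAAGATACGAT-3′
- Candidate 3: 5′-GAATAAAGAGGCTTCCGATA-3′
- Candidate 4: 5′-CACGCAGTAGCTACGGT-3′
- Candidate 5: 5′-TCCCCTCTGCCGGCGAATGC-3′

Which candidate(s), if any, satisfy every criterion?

Candidate 1 (19 nt, A=8 T=3 G=3 C=5): GC 8/19 = 42.1% ✓; longest run = 2 ✓; 3' end TAC has 1 G/C, need ≥2 ✗ — fails.
Candidate 2 (16 nt, A=7 T=3 G=3 C=3): GC 6/16 = 37.5%, outside 39.2–61.4% ✗; longest run = 2 ✓; 3' end GAT has 1 G/C, need ≥2 ✗ — fails.
Candidate 3 (20 nt, A=8 T=4 G=5 C=3): GC 8/20 = 40.0% ✓; longest run = 3 ✓; 3' end ATA has 0 G/C, need ≥2 ✗ — fails.
Candidate 4 (17 nt, A=4 T=3 G=5 C=5): GC 10/17 = 58.8% ✓; longest run = 2 ✓; 3' end GGT has 2 G/C ✓ — passes.
Candidate 5 (20 nt, A=2 T=4 G=5 C=9): GC 14/20 = 70.0%, outside 39.2–61.4% ✗; longest run = 4 ✓; 3' end TGC has 2 G/C ✓ — fails.

Candidate 4 only.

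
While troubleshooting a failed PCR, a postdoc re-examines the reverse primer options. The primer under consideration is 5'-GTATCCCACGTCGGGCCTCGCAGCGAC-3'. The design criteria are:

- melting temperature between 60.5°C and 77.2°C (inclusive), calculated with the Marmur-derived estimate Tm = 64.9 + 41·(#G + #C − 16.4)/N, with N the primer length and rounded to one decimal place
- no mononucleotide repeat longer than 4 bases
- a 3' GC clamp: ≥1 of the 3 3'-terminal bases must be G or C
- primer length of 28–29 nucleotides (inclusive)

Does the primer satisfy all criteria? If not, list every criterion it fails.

Base counts: A=4, T=4, G=8, C=11 (length 27).
Tm: Tm = 64.9 + 41·(19 − 16.4)/27 = 68.8°C ✓
homopolymer run: longest run = 3 ✓
GC clamp: 3' end GAC has 2 G/C ✓
length: length 27, outside 28–29 ✗

Fails: length.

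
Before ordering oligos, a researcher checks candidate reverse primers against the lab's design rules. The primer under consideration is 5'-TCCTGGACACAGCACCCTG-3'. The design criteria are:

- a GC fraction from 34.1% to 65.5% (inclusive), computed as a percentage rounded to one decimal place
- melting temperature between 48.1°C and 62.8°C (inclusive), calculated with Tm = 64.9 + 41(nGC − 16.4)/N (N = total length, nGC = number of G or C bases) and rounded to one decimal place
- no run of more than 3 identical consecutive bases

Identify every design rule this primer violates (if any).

Base counts: A=4, T=3, G=4, C=8 (length 19).
GC content: GC 12/19 = 63.2% ✓
Tm: Tm = 64.9 + 41·(12 − 16.4)/19 = 55.4°C ✓
homopolymer run: longest run = 3 ✓

Meets all criteria.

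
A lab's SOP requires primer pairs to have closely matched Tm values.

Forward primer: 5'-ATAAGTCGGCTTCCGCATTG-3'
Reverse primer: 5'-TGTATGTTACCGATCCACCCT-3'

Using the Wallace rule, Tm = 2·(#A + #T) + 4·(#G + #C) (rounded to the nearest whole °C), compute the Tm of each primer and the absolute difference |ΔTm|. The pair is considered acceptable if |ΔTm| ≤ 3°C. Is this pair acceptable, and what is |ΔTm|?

Forward: A=4 T=6 G=5 C=5 → Tm = 2·10 + 4·10 = 60°C.
Reverse: A=4 T=7 G=3 C=7 → Tm = 2·11 + 4·10 = 62°C.
|ΔTm| = |60 − 62| = 2°C, ≤ 3°C.

|ΔTm| = 2°C; the pair is acceptable.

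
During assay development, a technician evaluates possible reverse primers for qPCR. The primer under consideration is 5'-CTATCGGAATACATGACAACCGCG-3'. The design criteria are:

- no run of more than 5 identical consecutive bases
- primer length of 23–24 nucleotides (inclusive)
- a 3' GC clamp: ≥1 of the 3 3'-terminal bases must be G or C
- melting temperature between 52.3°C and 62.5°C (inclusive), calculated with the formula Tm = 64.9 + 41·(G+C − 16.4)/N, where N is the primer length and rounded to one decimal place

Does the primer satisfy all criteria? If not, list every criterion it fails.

Meets all criteria.

Base counts: A=8, T=4, G=5, C=7 (length 24).
homopolymer run: longest run = 2 ✓
length: length 24 ✓
GC clamp: 3' end GCG has 3 G/C ✓
Tm: Tm = 64.9 + 41·(12 − 16.4)/24 = 57.4°C ✓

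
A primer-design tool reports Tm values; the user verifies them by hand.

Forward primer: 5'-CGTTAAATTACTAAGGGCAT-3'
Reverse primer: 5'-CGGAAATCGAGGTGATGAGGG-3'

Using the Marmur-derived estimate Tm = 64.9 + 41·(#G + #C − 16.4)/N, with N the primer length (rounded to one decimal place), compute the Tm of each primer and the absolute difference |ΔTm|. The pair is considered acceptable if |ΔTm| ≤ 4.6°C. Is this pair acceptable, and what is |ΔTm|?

Forward: G+C = 7, N = 20 → Tm = 64.9 + 41·(7 − 16.4)/20 = 45.6°C.
Reverse: G+C = 12, N = 21 → Tm = 64.9 + 41·(12 − 16.4)/21 = 56.3°C.
|ΔTm| = |45.6 − 56.3| = 10.7°C, > 4.6°C.

|ΔTm| = 10.7°C; the pair is not acceptable.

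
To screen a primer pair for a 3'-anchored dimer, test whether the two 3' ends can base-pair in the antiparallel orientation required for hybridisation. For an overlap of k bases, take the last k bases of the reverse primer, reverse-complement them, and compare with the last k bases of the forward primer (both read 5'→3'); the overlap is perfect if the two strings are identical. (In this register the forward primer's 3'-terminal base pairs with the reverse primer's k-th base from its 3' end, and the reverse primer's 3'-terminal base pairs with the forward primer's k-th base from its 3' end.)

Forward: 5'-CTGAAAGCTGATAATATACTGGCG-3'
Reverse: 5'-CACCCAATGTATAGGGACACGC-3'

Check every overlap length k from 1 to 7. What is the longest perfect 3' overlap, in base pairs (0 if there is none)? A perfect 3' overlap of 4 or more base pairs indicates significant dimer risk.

Longest perfect overlap: 3 complementary base pairs; below the dimer-risk threshold (threshold 4).

Last 7 bases (5'→3') — forward …ACTGGCG, reverse …GACACGC.
Reverse complement of the reverse primer's last 7 bases: GCGTGTC; its first k bases are the reverse complement of the reverse primer's last k bases, so a perfect k-base overlap needs the forward primer's last k bases to equal them.
Comparing (forward last k vs required): k=1: G vs G ✓; k=2: CG vs GC ✗; k=3: GCG vs GCG ✓; k=4: GGCG vs GCGT ✗; k=5: TGGCG vs GCGTG ✗; k=6: CTGGCG vs GCGTGT ✗; k=7: ACTGGCG vs GCGTGTC ✗.
Perfect overlaps at k = 1, 3; the largest is 3.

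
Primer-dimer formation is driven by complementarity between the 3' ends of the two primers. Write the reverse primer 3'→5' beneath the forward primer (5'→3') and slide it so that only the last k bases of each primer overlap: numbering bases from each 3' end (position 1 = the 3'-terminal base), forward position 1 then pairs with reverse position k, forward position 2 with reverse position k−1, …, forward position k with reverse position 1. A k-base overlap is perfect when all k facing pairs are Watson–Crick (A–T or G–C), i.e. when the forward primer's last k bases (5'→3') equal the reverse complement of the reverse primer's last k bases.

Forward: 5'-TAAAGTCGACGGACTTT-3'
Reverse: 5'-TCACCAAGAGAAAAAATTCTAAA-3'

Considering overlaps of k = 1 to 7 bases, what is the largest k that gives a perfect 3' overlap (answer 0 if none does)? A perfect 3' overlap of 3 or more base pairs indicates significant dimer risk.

Longest perfect overlap: 3 complementary base pairs; significant dimer risk (threshold 3).

Last 7 bases (5'→3') — forward …GGACTTT, reverse …TTCTAAA.
Reverse complement of the reverse primer's last 7 bases: TTTAGAA; its first k bases are the reverse complement of the reverse primer's last k bases, so a perfect k-base overlap needs the forward primer's last k bases to equal them.
Comparing (forward last k vs required): k=1: T vs T ✓; k=2: TT vs TT ✓; k=3: TTT vs TTT ✓; k=4: CTTT vs TTTA ✗; k=5: ACTTT vs TTTAG ✗; k=6: GACTTT vs TTTAGA ✗; k=7: GGACTTT vs TTTAGAA ✗.
Perfect overlaps at k = 1, 2, 3; the largest is 3.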